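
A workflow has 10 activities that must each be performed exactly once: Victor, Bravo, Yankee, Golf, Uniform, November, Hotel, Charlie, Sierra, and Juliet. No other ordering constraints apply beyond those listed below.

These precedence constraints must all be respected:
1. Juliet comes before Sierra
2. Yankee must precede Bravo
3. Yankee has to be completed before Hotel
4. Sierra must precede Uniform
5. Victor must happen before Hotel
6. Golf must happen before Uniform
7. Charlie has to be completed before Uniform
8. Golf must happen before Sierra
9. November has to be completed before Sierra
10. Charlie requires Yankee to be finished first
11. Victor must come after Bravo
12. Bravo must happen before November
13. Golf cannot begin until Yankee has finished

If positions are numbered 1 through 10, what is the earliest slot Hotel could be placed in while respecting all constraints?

The activities that are forced before Hotel, directly or transitively, are Victor, Bravo, Yankee. That's 3 activities.
With 3 mandatory predecessors, the earliest Hotel can sit is position 3+1 = 4, and placing just those 3 first achieves it.

4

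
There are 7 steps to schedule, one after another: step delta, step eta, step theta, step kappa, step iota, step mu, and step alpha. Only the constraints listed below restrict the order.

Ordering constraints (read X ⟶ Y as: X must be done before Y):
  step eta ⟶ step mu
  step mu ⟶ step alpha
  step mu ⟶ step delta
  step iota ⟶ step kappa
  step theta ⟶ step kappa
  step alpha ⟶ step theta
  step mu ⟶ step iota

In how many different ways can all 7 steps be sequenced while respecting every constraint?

Only step eta has no prerequisites, so it must go first.
Enumerating by repeatedly choosing an available step (one whose prerequisites are all placed) gives 15 distinct complete orderings.

15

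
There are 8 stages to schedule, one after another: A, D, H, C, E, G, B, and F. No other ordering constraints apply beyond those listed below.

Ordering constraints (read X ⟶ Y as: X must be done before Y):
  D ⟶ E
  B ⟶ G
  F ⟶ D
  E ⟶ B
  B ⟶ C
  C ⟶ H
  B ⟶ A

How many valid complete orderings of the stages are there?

F is the only stage with nothing required before it, so every ordering starts there.
Enumerating by repeatedly choosing an available stage (one whose prerequisites are all placed) gives 12 distinct complete orderings.

12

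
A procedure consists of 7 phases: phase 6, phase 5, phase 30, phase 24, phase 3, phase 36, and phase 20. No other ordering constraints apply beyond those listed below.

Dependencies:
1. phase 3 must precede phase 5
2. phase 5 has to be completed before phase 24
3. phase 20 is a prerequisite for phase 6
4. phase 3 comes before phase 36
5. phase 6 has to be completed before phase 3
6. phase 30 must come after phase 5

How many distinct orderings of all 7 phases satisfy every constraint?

Only phase 20 has no prerequisites, so it must go first.
Enumerating by repeatedly choosing an available phase (one whose prerequisites are all placed) gives 8 distinct complete orderings.

8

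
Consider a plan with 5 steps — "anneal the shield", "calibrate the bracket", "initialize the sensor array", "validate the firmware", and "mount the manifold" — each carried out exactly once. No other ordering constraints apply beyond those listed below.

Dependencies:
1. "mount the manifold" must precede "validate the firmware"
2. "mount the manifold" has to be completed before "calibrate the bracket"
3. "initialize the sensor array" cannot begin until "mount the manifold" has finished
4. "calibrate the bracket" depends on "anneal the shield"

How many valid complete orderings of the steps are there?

18

The steps with no prerequisites are "anneal the shield", "mount the manifold"; any of them can be placed first.
Systematically extending each partial ordering one step at a time and counting, there are 18 complete orderings.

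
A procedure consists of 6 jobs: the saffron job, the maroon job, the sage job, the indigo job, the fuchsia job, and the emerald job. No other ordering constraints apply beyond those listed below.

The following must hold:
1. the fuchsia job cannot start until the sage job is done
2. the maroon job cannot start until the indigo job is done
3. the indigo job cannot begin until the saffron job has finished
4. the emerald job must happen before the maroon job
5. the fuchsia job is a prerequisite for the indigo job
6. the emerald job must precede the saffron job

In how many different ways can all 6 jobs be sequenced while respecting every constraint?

6

2 jobs have no prerequisites (the sage job, the emerald job), so any of them could come first.
Enumerating by repeatedly choosing an available job (one whose prerequisites are all placed) gives 6 distinct complete orderings.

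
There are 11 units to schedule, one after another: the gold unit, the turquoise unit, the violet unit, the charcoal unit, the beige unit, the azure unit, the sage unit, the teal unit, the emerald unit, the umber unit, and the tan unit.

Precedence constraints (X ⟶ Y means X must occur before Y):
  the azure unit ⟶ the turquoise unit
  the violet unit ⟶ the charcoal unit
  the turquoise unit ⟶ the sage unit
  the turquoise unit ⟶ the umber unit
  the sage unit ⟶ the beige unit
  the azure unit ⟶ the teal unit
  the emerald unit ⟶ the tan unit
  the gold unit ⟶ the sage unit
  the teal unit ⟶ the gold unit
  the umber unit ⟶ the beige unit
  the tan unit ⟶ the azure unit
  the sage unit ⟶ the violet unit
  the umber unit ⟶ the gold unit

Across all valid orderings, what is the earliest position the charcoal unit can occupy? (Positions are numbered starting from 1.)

10

The units that are forced before the charcoal unit, directly or transitively, are the gold unit, the turquoise unit, the violet unit, the azure unit, the sage unit, the teal unit, the emerald unit, the umber unit, the tan unit. That's 9 units.
With 9 mandatory predecessors, the earliest the charcoal unit can sit is position 9+1 = 10, and placing just those 9 first achieves it.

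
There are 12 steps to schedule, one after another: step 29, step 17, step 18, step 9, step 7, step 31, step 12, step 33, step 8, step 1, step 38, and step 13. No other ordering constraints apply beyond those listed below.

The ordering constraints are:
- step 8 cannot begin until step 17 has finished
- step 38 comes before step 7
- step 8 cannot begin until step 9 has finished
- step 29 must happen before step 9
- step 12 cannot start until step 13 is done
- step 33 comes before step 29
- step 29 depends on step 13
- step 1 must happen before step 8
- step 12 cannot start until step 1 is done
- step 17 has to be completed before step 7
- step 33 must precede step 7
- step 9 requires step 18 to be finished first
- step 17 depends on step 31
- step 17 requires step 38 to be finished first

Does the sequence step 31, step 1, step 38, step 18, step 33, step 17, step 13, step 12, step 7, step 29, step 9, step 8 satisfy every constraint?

Yes

Going through the constraints one by one, each required predecessor appears earlier in the sequence than its dependent — e.g. step 1 (position 2) is before step 8 (position 12), as required.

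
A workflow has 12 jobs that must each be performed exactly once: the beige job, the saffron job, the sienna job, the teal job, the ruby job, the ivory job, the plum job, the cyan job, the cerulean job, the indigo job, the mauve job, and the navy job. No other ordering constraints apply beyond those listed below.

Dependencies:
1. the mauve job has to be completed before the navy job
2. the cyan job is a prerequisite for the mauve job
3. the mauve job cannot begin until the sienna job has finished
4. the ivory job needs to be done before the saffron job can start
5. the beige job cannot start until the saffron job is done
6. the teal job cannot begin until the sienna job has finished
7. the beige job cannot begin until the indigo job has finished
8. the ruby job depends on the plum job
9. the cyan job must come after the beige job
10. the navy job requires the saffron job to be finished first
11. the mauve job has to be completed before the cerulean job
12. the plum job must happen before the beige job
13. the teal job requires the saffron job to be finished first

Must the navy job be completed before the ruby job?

No chain of constraints connects the navy job to the ruby job in either direction.
There exist valid orderings with the ruby job before the navy job, so the navy job is not required to come first.

No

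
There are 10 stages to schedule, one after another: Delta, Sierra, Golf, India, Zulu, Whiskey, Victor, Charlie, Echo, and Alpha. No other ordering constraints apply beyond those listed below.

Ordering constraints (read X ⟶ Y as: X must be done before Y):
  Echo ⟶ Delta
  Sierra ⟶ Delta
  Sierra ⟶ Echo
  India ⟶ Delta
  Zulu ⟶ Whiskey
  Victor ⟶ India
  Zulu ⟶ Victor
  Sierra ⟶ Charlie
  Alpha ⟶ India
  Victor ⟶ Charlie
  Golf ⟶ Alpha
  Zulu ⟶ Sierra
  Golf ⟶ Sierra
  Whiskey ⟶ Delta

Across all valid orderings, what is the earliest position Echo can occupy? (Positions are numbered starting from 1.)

Every stage that must precede Echo has to come before it. Tracing all chains that end at Echo, those stages are: Sierra, Golf, Zulu — 3 in total.
So at minimum 3 stages come before Echo, putting Echo no earlier than position 4. That position is achievable by scheduling exactly those predecessors first.

4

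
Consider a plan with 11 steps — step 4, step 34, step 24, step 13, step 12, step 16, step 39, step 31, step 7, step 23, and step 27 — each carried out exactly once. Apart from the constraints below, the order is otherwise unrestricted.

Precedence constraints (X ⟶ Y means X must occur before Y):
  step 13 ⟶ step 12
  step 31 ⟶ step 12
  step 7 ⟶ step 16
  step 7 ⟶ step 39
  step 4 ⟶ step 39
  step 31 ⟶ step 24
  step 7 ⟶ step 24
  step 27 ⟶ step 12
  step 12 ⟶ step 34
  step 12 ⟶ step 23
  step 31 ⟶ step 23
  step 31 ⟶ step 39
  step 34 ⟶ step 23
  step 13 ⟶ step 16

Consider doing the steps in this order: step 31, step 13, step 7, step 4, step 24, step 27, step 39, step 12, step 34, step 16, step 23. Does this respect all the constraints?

Yes

Every stated constraint is respected: step 31 sits at position 1, ahead of step 23 at position 11, and each of the other listed pairs likewise has the predecessor earlier in the sequence.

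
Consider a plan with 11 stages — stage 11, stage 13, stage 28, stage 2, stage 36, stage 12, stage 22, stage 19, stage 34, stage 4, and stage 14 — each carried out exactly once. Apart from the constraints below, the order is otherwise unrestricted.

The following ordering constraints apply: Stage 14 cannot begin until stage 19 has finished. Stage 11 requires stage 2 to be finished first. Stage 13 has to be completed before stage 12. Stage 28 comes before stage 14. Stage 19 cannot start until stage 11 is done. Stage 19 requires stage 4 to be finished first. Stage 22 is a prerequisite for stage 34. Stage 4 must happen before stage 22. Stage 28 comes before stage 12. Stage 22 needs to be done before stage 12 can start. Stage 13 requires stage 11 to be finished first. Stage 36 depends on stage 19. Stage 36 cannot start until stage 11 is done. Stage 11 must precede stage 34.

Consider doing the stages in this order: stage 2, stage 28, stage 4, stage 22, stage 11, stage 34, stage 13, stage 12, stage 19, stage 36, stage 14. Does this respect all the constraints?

Every stated constraint is respected: stage 28 sits at position 2, ahead of stage 14 at position 11, and each of the other listed pairs likewise has the predecessor earlier in the sequence.

Yes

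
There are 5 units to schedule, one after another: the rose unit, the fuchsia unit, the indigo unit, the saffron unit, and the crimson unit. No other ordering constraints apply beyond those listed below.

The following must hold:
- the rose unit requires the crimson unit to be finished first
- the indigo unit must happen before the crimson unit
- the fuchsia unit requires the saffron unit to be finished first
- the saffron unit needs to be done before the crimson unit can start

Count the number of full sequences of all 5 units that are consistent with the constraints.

7

The units with no prerequisites are the indigo unit, the saffron unit; any of them can be placed first.
Counting all ways to extend the partial order to a total order gives 7.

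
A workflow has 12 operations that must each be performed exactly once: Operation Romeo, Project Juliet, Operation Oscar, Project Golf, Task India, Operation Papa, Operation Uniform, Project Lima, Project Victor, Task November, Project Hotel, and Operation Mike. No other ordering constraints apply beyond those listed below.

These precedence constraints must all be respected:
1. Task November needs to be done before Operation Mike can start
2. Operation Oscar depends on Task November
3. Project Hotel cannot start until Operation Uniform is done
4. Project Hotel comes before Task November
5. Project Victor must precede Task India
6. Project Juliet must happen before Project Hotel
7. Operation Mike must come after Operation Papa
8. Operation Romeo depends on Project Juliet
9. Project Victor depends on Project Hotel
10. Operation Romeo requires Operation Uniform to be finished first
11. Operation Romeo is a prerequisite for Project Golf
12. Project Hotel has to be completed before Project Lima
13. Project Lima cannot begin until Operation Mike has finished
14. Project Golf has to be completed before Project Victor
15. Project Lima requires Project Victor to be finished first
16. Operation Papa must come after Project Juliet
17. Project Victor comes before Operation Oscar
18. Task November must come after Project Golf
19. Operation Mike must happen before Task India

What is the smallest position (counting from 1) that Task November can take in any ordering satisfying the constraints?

The operations that are forced before Task November, directly or transitively, are Operation Romeo, Project Juliet, Project Golf, Operation Uniform, Project Hotel. That's 5 operations.
So at minimum 5 operations come before Task November, putting Task November no earlier than position 6. That position is achievable by scheduling exactly those predecessors first.

6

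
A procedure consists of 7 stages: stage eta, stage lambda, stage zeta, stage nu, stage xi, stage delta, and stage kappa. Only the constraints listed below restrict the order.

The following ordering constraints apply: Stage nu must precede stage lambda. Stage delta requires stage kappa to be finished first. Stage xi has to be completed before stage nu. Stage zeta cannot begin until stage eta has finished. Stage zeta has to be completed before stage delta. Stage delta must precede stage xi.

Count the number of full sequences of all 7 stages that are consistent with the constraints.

3

The stages with no prerequisites are stage eta, stage kappa; any of them can be placed first.
Counting all ways to extend the partial order to a total order gives 3.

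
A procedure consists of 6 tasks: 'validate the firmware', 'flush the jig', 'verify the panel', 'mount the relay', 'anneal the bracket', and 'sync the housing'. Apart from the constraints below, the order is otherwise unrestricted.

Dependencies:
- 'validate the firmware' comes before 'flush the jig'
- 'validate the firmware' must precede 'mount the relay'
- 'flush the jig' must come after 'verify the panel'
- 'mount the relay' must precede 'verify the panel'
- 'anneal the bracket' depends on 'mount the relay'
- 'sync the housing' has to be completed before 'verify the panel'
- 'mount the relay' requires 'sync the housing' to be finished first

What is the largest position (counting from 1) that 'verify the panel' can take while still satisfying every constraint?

Following the constraints forward from 'verify the panel', its only required successor is 'flush the jig'.
So at least 1 task follows 'verify the panel', putting 'verify the panel' no later than position 5. That position is achievable by scheduling everything else first.

5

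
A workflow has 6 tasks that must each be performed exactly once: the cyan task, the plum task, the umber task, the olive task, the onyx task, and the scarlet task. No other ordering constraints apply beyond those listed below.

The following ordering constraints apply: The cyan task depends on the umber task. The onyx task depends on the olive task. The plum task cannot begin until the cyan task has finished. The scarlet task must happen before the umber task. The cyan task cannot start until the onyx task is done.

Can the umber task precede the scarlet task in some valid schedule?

No

There is a dependency chain the scarlet task → the umber task, so the umber task always comes after the scarlet task.
Hence the umber task can never be scheduled before the scarlet task.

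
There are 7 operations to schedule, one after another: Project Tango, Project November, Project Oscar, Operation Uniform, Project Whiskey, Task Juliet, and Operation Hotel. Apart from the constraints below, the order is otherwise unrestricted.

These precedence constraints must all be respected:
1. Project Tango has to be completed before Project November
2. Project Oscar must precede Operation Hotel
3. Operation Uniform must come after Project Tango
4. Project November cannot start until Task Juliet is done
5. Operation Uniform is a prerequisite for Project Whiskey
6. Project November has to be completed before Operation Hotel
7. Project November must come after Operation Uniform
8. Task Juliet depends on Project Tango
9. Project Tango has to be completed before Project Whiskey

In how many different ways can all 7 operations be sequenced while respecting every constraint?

The operations with no prerequisites are Project Tango, Project Oscar; any of them can be placed first.
Enumerating by repeatedly choosing an available operation (one whose prerequisites are all placed) gives 40 distinct complete orderings.

40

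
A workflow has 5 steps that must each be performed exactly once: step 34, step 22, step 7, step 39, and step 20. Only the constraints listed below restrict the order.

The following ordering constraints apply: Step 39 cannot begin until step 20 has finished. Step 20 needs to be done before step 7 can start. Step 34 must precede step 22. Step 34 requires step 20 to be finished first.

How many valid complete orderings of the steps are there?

Only step 20 has no prerequisites, so it must go first.
Systematically extending each partial ordering one step at a time and counting, there are 12 complete orderings.

12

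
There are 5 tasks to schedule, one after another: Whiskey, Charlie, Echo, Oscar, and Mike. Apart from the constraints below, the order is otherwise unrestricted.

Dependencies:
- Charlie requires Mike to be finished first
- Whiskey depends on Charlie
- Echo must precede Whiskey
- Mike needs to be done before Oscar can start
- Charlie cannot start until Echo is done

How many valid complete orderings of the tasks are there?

The tasks with no prerequisites are Echo, Mike; any of them can be placed first.
Enumerating by repeatedly choosing an available task (one whose prerequisites are all placed) gives 7 distinct complete orderings.

7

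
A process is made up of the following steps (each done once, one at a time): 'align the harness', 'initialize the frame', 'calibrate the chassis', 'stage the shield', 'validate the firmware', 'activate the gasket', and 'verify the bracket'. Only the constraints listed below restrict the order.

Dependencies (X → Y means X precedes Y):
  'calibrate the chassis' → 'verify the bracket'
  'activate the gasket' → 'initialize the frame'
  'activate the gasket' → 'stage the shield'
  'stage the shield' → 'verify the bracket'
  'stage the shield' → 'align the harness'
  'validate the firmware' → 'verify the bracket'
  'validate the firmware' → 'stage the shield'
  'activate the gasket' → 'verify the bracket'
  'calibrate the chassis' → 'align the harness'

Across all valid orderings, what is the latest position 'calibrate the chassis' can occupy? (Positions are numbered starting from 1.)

5

Following every chain forward from 'calibrate the chassis', the steps that must come later are 'align the harness', 'verify the bracket' — 2 of them.
So at least 2 steps follow 'calibrate the chassis', putting 'calibrate the chassis' no later than position 5. That position is achievable by scheduling everything else first.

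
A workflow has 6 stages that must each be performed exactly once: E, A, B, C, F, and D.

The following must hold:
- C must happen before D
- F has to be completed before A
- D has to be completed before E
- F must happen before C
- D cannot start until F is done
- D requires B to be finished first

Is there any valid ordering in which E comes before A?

Yes

Nothing in the constraints forces A before E — there is no chain from A to E.
So a valid ordering placing E earlier than A exists.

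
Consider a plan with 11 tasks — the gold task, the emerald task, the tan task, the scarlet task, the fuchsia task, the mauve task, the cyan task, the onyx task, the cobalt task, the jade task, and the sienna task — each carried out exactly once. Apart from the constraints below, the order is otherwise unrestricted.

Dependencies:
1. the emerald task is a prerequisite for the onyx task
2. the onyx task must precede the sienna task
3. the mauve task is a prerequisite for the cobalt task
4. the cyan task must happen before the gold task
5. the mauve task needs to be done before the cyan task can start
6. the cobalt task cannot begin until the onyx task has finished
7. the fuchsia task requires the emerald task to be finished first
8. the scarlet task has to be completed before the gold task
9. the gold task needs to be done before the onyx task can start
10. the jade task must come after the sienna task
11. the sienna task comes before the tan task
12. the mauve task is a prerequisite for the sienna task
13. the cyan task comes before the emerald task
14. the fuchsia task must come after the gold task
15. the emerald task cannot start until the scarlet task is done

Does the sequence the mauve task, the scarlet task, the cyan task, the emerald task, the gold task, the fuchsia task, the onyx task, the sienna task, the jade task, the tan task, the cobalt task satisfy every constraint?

Yes

Every stated constraint is respected: the mauve task sits at position 1, ahead of the cobalt task at position 11, and each of the other listed pairs likewise has the predecessor earlier in the sequence.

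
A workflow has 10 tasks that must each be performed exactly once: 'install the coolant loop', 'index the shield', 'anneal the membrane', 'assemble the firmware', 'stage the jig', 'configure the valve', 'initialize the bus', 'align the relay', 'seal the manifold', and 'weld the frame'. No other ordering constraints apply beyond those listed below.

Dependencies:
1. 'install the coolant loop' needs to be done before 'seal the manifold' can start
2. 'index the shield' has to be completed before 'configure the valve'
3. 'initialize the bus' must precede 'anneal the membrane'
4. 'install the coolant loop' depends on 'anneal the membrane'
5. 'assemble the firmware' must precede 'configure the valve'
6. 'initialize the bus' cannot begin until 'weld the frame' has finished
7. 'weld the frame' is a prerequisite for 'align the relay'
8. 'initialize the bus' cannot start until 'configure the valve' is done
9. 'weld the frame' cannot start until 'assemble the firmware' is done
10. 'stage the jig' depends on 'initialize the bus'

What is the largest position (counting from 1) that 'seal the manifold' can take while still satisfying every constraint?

10

'seal the manifold' has no required successors, so nothing stops it from going last (position 10).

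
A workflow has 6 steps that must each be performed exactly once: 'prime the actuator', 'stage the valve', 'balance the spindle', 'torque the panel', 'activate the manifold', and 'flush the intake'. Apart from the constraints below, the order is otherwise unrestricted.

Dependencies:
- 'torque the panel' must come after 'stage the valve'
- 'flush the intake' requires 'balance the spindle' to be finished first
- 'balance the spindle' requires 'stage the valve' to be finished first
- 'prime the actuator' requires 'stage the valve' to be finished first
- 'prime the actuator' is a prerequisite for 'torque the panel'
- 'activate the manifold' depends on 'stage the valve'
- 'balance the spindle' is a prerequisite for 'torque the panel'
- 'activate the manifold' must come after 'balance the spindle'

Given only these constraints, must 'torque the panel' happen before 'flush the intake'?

No chain of constraints connects 'torque the panel' to 'flush the intake' in either direction.
There exist valid orderings with 'flush the intake' before 'torque the panel', so 'torque the panel' is not required to come first.

No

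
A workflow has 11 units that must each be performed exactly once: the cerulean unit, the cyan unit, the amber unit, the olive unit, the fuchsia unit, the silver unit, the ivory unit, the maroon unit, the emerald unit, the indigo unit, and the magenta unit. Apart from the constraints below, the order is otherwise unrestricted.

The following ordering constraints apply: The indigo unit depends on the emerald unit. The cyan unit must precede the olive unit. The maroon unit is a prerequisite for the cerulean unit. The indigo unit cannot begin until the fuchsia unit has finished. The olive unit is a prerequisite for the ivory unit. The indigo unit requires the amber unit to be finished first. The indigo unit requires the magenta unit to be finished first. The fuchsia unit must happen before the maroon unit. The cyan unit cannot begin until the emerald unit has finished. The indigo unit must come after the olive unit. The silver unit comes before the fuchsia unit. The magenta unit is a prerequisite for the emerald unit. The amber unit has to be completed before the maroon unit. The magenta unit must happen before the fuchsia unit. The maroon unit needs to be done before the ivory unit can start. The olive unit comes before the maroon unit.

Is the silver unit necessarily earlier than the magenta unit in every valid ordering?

The silver unit and the magenta unit are not related by any chain of constraints.
A valid ordering placing the magenta unit before the silver unit exists, so the answer is no.

No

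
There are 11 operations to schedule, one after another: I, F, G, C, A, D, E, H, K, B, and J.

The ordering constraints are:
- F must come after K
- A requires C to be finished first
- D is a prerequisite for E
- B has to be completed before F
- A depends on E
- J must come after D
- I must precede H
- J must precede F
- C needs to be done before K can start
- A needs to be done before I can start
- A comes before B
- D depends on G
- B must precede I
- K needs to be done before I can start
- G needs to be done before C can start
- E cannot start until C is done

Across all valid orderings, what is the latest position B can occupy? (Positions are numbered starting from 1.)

8

Following every chain forward from B, the operations that must come later are I, F, H — 3 of them.
So at least 3 operations follow B, putting B no later than position 8. That position is achievable by scheduling everything else first.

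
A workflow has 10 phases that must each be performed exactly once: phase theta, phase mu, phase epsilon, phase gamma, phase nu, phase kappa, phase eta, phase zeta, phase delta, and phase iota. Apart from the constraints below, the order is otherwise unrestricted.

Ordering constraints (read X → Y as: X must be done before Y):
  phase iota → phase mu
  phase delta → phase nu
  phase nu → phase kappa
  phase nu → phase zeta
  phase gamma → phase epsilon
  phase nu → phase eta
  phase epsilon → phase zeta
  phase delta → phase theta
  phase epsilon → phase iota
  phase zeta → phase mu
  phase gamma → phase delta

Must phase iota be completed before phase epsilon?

In fact the dependencies run the other way: phase epsilon → phase iota.
So phase iota never precedes phase epsilon.

No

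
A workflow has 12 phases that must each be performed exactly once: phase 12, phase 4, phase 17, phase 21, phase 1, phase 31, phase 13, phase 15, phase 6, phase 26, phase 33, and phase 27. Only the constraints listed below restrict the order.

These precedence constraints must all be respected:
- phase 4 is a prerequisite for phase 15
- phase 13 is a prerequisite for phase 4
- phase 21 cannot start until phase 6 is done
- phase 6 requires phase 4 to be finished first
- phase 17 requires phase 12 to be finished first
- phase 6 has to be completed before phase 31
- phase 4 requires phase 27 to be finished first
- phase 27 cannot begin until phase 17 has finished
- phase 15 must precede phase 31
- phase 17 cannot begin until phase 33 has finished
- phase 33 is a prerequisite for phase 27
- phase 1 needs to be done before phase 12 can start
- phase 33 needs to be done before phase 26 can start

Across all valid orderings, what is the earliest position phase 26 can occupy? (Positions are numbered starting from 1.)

Working backwards through the constraints from phase 26, its only required predecessor is phase 33.
So at minimum 1 phase comes before phase 26, putting phase 26 no earlier than position 2. That position is achievable by scheduling exactly that predecessor first.

2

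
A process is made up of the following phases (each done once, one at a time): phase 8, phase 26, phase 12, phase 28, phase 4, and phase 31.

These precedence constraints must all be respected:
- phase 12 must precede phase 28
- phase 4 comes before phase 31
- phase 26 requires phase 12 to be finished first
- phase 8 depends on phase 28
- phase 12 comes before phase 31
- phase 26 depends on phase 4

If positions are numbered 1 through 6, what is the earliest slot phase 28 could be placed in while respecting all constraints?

2

The only phase forced before phase 28 (directly or transitively) is phase 12.
So at minimum 1 phase comes before phase 28, putting phase 28 no earlier than position 2. That position is achievable by scheduling exactly that predecessor first.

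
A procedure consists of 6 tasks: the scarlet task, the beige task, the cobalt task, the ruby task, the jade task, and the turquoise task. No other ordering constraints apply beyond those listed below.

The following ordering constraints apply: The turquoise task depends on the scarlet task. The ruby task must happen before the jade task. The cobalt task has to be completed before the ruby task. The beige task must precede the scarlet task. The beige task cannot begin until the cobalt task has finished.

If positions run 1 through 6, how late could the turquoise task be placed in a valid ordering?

6

The turquoise task has no required successors, so nothing stops it from going last (position 6).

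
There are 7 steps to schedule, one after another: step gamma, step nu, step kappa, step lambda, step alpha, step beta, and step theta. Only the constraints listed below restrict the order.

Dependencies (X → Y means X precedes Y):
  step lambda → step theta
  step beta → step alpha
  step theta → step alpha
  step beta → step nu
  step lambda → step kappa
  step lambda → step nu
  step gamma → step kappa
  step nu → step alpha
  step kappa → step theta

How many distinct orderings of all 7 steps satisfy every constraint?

The steps with no prerequisites are step gamma, step lambda, step beta; any of them can be placed first.
Counting all ways to extend the partial order to a total order gives 26.

26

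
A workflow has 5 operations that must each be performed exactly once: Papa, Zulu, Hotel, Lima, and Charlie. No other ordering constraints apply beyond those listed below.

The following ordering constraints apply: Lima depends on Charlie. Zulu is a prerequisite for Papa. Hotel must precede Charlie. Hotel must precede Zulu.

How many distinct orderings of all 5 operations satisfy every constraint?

Hotel is the only operation with nothing required before it, so every ordering starts there.
Enumerating by repeatedly choosing an available operation (one whose prerequisites are all placed) gives 6 distinct complete orderings.

6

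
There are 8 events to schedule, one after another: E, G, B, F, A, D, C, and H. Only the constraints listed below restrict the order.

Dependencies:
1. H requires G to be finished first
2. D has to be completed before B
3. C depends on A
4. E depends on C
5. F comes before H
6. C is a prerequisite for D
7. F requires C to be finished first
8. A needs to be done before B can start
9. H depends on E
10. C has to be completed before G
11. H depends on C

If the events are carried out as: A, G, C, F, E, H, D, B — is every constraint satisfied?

No

The sequence places G ahead of C.
That contradicts the constraint that C must precede G.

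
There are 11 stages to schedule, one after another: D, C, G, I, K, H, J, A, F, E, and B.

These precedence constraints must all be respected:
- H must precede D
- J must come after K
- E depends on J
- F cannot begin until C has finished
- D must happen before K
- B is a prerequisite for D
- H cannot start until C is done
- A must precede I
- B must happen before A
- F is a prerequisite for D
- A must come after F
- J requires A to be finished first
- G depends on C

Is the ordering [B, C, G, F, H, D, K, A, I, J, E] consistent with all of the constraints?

Yes

Every stated constraint is respected: B sits at position 1, ahead of A at position 8, and each of the other listed pairs likewise has the predecessor earlier in the sequence.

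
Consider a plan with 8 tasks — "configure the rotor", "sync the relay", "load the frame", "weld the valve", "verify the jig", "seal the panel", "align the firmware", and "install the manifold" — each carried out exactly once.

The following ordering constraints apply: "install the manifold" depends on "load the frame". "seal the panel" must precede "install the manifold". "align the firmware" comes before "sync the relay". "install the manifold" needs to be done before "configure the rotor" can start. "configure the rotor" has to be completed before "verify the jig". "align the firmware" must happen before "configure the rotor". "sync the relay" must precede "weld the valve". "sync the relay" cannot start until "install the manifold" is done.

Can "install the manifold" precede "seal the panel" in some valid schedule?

No

There is a dependency chain "seal the panel" → "install the manifold", so "install the manifold" always comes after "seal the panel".
Hence "install the manifold" can never be scheduled before "seal the panel".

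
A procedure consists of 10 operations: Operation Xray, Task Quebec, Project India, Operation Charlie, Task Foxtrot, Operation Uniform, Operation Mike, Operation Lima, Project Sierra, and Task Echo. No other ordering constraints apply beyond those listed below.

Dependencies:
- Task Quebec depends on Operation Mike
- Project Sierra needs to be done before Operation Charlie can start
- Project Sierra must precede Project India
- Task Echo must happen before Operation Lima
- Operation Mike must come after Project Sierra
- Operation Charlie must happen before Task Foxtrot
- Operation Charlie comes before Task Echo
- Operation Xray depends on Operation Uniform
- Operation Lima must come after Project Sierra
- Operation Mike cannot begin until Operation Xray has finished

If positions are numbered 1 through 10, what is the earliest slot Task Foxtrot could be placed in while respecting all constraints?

3

Every operation that must precede Task Foxtrot has to come before it. Tracing all chains that end at Task Foxtrot, those operations are: Operation Charlie, Project Sierra — 2 in total.
With 2 mandatory predecessors, the earliest Task Foxtrot can sit is position 2+1 = 3, and placing just those 2 first achieves it.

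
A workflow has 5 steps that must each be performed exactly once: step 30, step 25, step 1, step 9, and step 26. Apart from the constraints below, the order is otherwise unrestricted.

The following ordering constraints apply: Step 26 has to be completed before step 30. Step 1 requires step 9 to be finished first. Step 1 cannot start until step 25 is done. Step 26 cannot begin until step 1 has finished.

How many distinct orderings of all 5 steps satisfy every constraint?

2

The steps with no prerequisites are step 25, step 9; any of them can be placed first.
Enumerating by repeatedly choosing an available step (one whose prerequisites are all placed) gives 2 distinct complete orderings.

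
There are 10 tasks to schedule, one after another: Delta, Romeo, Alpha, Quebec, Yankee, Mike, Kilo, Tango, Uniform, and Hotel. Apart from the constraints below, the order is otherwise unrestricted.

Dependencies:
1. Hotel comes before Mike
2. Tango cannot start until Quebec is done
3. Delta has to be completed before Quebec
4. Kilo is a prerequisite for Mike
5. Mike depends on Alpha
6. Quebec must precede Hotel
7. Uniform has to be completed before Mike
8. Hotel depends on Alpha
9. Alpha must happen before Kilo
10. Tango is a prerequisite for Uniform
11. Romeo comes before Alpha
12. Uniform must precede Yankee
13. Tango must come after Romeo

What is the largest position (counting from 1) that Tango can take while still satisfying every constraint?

Every task that must follow Tango has to come after it. Tracing all chains starting from Tango, those tasks are: Yankee, Mike, Uniform — 3 in total.
So at least 3 tasks follow Tango, putting Tango no later than position 7. That position is achievable by scheduling everything else first.

7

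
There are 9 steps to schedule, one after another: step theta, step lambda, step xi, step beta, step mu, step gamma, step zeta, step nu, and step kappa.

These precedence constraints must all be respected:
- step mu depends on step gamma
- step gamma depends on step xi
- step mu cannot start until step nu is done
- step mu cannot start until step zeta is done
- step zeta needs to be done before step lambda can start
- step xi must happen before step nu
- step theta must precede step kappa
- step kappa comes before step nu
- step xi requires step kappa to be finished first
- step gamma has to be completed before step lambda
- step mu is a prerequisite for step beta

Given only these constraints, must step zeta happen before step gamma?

No chain of constraints connects step zeta to step gamma in either direction.
So step zeta can come before step gamma or after — it is not forced.

No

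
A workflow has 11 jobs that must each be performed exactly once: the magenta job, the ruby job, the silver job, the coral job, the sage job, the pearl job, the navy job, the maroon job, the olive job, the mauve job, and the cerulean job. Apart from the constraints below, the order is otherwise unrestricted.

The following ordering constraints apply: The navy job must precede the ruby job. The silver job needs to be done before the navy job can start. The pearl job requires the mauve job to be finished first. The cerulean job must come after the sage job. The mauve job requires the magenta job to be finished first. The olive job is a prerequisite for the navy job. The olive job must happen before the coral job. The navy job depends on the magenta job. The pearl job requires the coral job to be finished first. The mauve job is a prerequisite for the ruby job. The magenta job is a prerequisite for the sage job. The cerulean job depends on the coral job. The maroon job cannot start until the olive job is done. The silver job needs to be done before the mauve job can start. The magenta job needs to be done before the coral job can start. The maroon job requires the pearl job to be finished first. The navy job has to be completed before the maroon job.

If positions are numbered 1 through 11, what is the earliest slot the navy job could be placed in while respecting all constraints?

Working backwards through the constraints from the navy job, its full set of required predecessors is the magenta job, the silver job, the olive job — 3 of them.
With 3 mandatory predecessors, the earliest the navy job can sit is position 3+1 = 4, and placing just those 3 first achieves it.

4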